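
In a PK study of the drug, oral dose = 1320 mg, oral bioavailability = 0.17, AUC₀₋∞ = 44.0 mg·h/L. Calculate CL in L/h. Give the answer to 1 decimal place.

5.1 L/h

CL = F·Dose / AUC = 0.17 × 1320 / 44.0 = 5.100 L/h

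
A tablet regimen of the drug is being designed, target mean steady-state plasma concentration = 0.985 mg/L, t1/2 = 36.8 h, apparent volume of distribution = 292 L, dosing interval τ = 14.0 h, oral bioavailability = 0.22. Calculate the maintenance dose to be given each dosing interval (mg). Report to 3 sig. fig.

k = ln2 / t½ = 0.693147 / 36.8 = 0.01884 h⁻¹
CL = k × Vd = 0.01884 × 292 = 5.501 L/h
At steady state, F × (Dose/τ) = Css × CL.
Dose = Css × CL × τ / F = 0.985 × 5.501 × 14.0 / 0.22 = 344.8 mg

345 mg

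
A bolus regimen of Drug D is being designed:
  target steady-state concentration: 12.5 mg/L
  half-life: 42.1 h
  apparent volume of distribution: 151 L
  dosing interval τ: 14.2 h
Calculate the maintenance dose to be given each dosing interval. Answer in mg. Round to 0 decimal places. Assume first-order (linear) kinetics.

441 mg

k = ln2 / t½ = 0.693147 / 42.1 = 0.01646 h⁻¹
CL = k × Vd = 0.01646 × 151 = 2.485 L/h
At steady state, Dose/τ = Css × CL.
Dose = Css × CL × τ = 12.5 × 2.485 × 14.2 = 441.1 mg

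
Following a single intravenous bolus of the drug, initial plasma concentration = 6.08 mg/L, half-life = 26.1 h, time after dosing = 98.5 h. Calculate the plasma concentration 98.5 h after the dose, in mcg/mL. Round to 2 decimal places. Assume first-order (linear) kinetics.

0.44 mcg/mL

k = ln2 / t½ = 0.693147 / 26.1 = 0.02656 h⁻¹
C = C₀ · e^(−k·t) = 6.080 × e^(−0.02656 × 98.5)
  = 6.080 × 0.07308 = 0.4443 mg/L
(0.4443 mg/L = 0.4443 mcg/mL)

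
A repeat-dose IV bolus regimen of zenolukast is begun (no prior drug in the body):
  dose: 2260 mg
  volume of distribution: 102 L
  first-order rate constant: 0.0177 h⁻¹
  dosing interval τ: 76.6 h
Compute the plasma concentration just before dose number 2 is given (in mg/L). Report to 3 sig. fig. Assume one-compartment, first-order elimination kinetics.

5.71 mg/L

C₀ per dose = Dose / Vd = 2260 / 102 = 22.16 mg/L
Fraction remaining after one interval: r = e^(−kτ) = e^(−0.01770 × 76.6) = 0.2577
Before dose 2, 1 dose has been given (aged 1τ).
C_trough = C₀ × r = 22.16 × 0.2577 = 5.711 mg/L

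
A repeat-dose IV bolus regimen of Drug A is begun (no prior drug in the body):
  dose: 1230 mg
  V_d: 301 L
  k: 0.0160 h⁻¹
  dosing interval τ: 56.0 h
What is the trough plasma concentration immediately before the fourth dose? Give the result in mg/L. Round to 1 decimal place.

2.6 mg/L

C₀ per dose = Dose / Vd = 1230 / 301 = 4.086 mg/L
Fraction remaining after one interval: r = e^(−kτ) = e^(−0.01600 × 56.0) = 0.4082
Before dose 4, 3 doses have been given (aged 1τ, 2τ, 3τ).
C_trough = C₀ × (r + r² + … + r^3) = C₀ × r(1−r^3)/(1−r)
        = 4.086 × 0.4082 × (1 − 0.06802) / (1 − 0.4082) = 2.627 mg/L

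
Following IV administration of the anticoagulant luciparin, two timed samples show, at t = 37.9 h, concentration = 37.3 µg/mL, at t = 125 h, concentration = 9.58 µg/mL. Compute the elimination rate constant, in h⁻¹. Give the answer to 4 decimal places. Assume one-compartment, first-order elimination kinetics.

k = ln(C₁/C₂) / (t₂ − t₁) = ln(37.3/9.58) / (125 − 37.9)
  = 1.359 / 87.10 = 0.01560 h⁻¹

0.0156 h⁻¹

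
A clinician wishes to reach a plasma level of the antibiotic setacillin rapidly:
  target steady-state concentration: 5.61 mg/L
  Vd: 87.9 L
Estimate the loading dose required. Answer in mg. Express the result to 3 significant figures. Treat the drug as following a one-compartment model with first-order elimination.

LD = Css × Vd = 5.61 × 87.9 = 493.1 mg

493 mg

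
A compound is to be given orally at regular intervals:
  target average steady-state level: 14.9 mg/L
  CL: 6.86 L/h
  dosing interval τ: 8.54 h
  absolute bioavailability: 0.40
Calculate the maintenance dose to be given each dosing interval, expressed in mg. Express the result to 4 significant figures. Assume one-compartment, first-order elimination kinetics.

At steady state, F × (Dose/τ) = Css × CL.
Dose = Css × CL × τ / F = 14.9 × 6.860 × 8.54 / 0.40 = 2182 mg

2182 mg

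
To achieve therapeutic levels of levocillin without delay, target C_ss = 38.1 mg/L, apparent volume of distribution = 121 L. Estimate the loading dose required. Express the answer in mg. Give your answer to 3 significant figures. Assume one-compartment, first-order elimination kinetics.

4610 mg

LD = Css × Vd = 38.1 × 121 = 4610 mg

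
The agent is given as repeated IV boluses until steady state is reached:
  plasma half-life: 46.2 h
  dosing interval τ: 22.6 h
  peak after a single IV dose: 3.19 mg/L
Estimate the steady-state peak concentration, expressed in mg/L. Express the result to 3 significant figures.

11.1 mg/L

k = ln2 / t½ = 0.693147 / 46.2 = 0.01500 h⁻¹
e^(−kτ) = e^(−0.01500 × 22.6) = 0.7125
Accumulation ratio R = 1 / (1 − e^(−kτ)) = 1 / (1 − 0.7125) = 3.478
Steady-state peak = C₀ × R = 3.19 × 3.478 = 11.09 mg/L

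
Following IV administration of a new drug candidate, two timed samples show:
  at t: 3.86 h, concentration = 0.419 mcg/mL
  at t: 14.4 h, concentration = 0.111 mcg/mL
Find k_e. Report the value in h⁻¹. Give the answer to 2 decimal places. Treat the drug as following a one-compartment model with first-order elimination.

k = ln(C₁/C₂) / (t₂ − t₁) = ln(0.419/0.111) / (14.4 − 3.86)
  = 1.328 / 10.54 = 0.1260 h⁻¹

0.13 h⁻¹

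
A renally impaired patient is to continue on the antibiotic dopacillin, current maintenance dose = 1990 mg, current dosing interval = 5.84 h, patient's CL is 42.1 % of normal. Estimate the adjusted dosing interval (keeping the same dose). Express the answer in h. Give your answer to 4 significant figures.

13.87 h

To keep the same average steady-state level, dosing rate must scale with clearance.
CL ratio = 42.1 / 100 = 0.4210
New interval (same dose) = 5.84 / 0.4210 = 13.87 h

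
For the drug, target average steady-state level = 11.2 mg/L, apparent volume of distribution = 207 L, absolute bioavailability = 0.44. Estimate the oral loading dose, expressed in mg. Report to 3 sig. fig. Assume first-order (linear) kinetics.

LD = Css × Vd / F = 11.2 × 207 / 0.44 = 5269 mg

5270 mg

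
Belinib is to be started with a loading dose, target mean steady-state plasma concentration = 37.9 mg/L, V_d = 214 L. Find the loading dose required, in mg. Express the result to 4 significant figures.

LD = Css × Vd = 37.9 × 214 = 8111 mg

8111 mg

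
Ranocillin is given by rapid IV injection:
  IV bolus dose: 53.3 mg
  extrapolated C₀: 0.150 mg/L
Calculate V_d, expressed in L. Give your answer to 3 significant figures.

Vd = Dose / C₀ = 53.30 / 0.150 = 355.3 L

355 L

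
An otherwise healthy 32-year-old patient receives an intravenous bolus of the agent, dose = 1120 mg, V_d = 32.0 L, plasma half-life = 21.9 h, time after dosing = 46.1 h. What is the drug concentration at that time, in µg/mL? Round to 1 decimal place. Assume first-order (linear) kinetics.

C₀ = Dose / Vd = 1120 / 32.0 = 35.00 mg/L
k = ln2 / t½ = 0.693147 / 21.9 = 0.03165 h⁻¹
C = C₀ · e^(−k·t) = 35.00 × e^(−0.03165 × 46.1)
  = 35.00 × 0.2325 = 8.138 mg/L
(8.138 mg/L = 8.138 µg/mL)

8.1 µg/mL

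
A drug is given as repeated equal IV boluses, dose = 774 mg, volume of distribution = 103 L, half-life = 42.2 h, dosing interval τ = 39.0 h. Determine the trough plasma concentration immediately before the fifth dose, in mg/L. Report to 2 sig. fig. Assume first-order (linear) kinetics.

C₀ per dose = Dose / Vd = 774 / 103 = 7.515 mg/L
k = ln2 / t½ = 0.693147 / 42.2 = 0.01643 h⁻¹
Fraction remaining after one interval: r = e^(−kτ) = e^(−0.01643 × 39.0) = 0.5269
Before dose 5, 4 doses have been given (aged 1τ, 2τ, 3τ, 4τ).
C_trough = C₀ × (r + r² + … + r^4) = C₀ × r(1−r^4)/(1−r)
        = 7.515 × 0.5269 × (1 − 0.07707) / (1 − 0.5269) = 7.725 mg/L

7.7 mg/L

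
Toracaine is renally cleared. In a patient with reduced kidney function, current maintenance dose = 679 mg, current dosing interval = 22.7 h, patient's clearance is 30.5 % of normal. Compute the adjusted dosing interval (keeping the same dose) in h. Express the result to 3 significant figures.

74.4 h

To keep the same average steady-state level, dosing rate must scale with clearance.
CL ratio = 30.5 / 100 = 0.3050
New interval (same dose) = 22.7 / 0.3050 = 74.43 h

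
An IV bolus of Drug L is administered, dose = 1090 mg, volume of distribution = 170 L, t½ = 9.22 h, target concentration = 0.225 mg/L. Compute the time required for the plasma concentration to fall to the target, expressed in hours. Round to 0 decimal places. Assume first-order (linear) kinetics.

45 h

C₀ = Dose / Vd = 1090 / 170 = 6.412 mg/L
k = ln2 / t½ = 0.693147 / 9.22 = 0.07518 h⁻¹
t = ln(C₀ / C) / k = ln(6.412 / 0.225) / 0.07518
  = ln(28.50) / 0.07518 = 3.350 / 0.07518 = 44.56 h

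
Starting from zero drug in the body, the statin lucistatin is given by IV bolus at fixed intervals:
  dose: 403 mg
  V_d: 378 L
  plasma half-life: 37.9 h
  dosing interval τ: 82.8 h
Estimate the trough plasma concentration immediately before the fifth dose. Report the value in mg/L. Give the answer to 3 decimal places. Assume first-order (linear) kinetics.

0.300 mg/L

C₀ per dose = Dose / Vd = 403 / 378 = 1.066 mg/L
k = ln2 / t½ = 0.693147 / 37.9 = 0.01829 h⁻¹
Fraction remaining after one interval: r = e^(−kτ) = e^(−0.01829 × 82.8) = 0.2199
Before dose 5, 4 doses have been given (aged 1τ, 2τ, 3τ, 4τ).
C_trough = C₀ × (r + r² + … + r^4) = C₀ × r(1−r^4)/(1−r)
        = 1.066 × 0.2199 × (1 − 0.002338) / (1 − 0.2199) = 0.2998 mg/L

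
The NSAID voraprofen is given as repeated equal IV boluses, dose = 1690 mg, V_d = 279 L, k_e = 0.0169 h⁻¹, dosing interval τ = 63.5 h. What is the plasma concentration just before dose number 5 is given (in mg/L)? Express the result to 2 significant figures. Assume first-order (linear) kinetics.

3.1 mg/L

C₀ per dose = Dose / Vd = 1690 / 279 = 6.057 mg/L
Fraction remaining after one interval: r = e^(−kτ) = e^(−0.01690 × 63.5) = 0.3419
Before dose 5, 4 doses have been given (aged 1τ, 2τ, 3τ, 4τ).
C_trough = C₀ × (r + r² + … + r^4) = C₀ × r(1−r^4)/(1−r)
        = 6.057 × 0.3419 × (1 − 0.01366) / (1 − 0.3419) = 3.104 mg/L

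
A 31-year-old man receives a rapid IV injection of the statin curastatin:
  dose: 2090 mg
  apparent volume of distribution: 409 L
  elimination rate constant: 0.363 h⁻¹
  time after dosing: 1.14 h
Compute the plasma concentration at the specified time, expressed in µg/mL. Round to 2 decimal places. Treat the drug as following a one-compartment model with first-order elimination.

C₀ = Dose / Vd = 2090 / 409 = 5.110 mg/L
C = C₀ · e^(−k·t) = 5.110 × e^(−0.3630 × 1.14)
  = 5.110 × 0.6611 = 3.378 mg/L
(3.378 mg/L = 3.378 µg/mL)

3.38 µg/mL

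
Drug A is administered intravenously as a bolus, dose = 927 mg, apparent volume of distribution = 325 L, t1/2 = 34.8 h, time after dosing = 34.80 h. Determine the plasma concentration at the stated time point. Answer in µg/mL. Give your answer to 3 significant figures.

1.43 µg/mL

C₀ = Dose / Vd = 927.0 / 325 = 2.852 mg/L
k = ln2 / t½ = 0.693147 / 34.8 = 0.01992 h⁻¹
t / t½ = 34.80 / 34.8 = 1 half-lives
C = C₀ × (1/2)^1 = 2.852 × 0.5000 = 1.426 mg/L
(1.426 mg/L = 1.426 µg/mL)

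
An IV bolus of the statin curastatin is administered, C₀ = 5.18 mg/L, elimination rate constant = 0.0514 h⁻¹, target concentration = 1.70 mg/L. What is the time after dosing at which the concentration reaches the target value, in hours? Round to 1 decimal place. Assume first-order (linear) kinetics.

21.7 h

t = ln(C₀ / C) / k = ln(5.180 / 1.70) / 0.05140
  = ln(3.047) / 0.05140 = 1.114 / 0.05140 = 21.67 h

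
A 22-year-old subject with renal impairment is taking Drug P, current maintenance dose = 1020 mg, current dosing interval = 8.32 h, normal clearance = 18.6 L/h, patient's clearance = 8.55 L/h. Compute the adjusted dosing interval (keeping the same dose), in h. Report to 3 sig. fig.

To keep the same average steady-state level, dosing rate must scale with clearance.
CL ratio = 8.55 / 18.6 = 0.4597
New interval (same dose) = 8.32 / 0.4597 = 18.10 h

18.1 h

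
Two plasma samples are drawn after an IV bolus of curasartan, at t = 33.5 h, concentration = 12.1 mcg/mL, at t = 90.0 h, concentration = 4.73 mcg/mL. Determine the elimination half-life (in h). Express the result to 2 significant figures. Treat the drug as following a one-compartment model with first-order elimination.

42 h

k = ln(C₁/C₂) / (t₂ − t₁) = ln(12.1/4.73) / (90.0 − 33.5)
  = 0.9393 / 56.50 = 0.01662 h⁻¹
t½ = ln2 / k = 0.693147 / 0.01662 = 41.71 h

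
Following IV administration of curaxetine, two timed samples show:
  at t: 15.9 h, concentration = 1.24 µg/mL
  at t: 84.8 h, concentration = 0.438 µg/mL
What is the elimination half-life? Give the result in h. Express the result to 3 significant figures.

k = ln(C₁/C₂) / (t₂ − t₁) = ln(1.24/0.438) / (84.8 − 15.9)
  = 1.041 / 68.90 = 0.01511 h⁻¹
t½ = ln2 / k = 0.693147 / 0.01511 = 45.87 h

45.9 h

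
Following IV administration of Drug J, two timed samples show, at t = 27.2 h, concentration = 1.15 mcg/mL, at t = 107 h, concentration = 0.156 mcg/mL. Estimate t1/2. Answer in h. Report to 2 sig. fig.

k = ln(C₁/C₂) / (t₂ − t₁) = ln(1.15/0.156) / (107 − 27.2)
  = 1.998 / 79.80 = 0.02504 h⁻¹
t½ = ln2 / k = 0.693147 / 0.02504 = 27.68 h

28 h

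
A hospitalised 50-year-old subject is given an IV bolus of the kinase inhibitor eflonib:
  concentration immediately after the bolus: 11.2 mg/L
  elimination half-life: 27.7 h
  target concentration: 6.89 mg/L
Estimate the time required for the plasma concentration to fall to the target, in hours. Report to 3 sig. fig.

19.4 h

k = ln2 / t½ = 0.693147 / 27.7 = 0.02502 h⁻¹
t = ln(C₀ / C) / k = ln(11.20 / 6.89) / 0.02502
  = ln(1.626) / 0.02502 = 0.4861 / 0.02502 = 19.43 h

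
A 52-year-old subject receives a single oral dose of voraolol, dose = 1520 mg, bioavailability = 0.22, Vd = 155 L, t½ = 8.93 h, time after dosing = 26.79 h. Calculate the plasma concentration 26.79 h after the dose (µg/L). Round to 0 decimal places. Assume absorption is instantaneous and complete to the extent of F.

Amount reaching circulation = F × Dose = 0.22 × 1520 = 334.4 mg
C₀ = F·Dose / Vd = 334.4 / 155 = 2.157 mg/L
k = ln2 / t½ = 0.693147 / 8.93 = 0.07762 h⁻¹
t / t½ = 26.79 / 8.93 = 3 half-lives
C = C₀ × (1/2)^3 = 2.157 × 0.1250 = 0.2696 mg/L
Convert: 0.2696 mg/L × 1000 = 269.6 µg/L

270 µg/L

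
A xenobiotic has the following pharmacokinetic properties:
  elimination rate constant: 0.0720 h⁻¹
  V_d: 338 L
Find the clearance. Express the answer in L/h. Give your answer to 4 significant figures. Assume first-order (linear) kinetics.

24.34 L/h

CL = k × Vd = 0.0720 × 338 = 24.34 L/h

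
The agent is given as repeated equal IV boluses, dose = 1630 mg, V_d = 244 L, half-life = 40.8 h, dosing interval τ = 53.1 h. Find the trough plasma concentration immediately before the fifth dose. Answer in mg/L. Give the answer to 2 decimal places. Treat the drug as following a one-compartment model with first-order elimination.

C₀ per dose = Dose / Vd = 1630 / 244 = 6.680 mg/L
k = ln2 / t½ = 0.693147 / 40.8 = 0.01699 h⁻¹
Fraction remaining after one interval: r = e^(−kτ) = e^(−0.01699 × 53.1) = 0.4057
Before dose 5, 4 doses have been given (aged 1τ, 2τ, 3τ, 4τ).
C_trough = C₀ × (r + r² + … + r^4) = C₀ × r(1−r^4)/(1−r)
        = 6.680 × 0.4057 × (1 − 0.02709) / (1 − 0.4057) = 4.437 mg/L

4.44 mg/L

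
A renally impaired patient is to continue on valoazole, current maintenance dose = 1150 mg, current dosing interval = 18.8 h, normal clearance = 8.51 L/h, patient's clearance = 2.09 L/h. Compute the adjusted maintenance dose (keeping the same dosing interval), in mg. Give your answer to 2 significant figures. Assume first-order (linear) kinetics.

To keep the same average steady-state level, dosing rate must scale with clearance.
CL ratio = 2.09 / 8.51 = 0.2456
New dose (same interval) = 1150 × 0.2456 = 282.4 mg

280 mg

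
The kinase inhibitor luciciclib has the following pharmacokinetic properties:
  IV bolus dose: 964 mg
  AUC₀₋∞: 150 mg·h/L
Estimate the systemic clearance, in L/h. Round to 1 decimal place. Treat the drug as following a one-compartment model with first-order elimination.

6.4 L/h

CL = Dose / AUC = 964 / 150 = 6.427 L/h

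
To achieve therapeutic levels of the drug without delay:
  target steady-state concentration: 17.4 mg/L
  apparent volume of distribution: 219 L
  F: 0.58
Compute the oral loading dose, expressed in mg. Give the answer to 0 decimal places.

LD = Css × Vd / F = 17.4 × 219 / 0.58 = 6570 mg

6570 mg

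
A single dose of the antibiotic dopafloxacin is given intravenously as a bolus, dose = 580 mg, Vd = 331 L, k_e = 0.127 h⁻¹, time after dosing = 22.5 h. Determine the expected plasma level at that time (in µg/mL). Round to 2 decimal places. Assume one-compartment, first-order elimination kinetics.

0.10 µg/mL

C₀ = Dose / Vd = 580.0 / 331 = 1.752 mg/L
C = C₀ · e^(−k·t) = 1.752 × e^(−0.1270 × 22.5)
  = 1.752 × 0.05741 = 0.1006 mg/L
(0.1006 mg/L = 0.1006 µg/mL)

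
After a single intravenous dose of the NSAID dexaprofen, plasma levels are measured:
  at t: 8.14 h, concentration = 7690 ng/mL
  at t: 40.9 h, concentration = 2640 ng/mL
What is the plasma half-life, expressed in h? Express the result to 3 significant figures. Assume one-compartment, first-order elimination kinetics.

k = ln(C₁/C₂) / (t₂ − t₁) = ln(7690/2640) / (40.9 − 8.14)
  = 1.069 / 32.76 = 0.03263 h⁻¹
t½ = ln2 / k = 0.693147 / 0.03263 = 21.24 h

21.2 h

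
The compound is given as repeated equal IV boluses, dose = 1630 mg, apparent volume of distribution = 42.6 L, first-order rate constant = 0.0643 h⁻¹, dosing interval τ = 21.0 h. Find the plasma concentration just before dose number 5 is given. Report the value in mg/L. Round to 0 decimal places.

13 mg/L

C₀ per dose = Dose / Vd = 1630 / 42.6 = 38.26 mg/L
Fraction remaining after one interval: r = e^(−kτ) = e^(−0.06430 × 21.0) = 0.2592
Before dose 5, 4 doses have been given (aged 1τ, 2τ, 3τ, 4τ).
C_trough = C₀ × (r + r² + … + r^4) = C₀ × r(1−r^4)/(1−r)
        = 38.26 × 0.2592 × (1 − 0.004514) / (1 − 0.2592) = 13.33 mg/L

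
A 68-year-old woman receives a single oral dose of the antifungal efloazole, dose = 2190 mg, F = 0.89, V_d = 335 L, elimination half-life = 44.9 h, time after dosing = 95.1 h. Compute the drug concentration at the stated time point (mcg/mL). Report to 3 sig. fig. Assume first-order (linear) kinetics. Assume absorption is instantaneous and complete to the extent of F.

Amount reaching circulation = F × Dose = 0.89 × 2190 = 1949 mg
C₀ = F·Dose / Vd = 1949 / 335 = 5.818 mg/L
k = ln2 / t½ = 0.693147 / 44.9 = 0.01544 h⁻¹
C = C₀ · e^(−k·t) = 5.818 × e^(−0.01544 × 95.1)
  = 5.818 × 0.2303 = 1.340 mg/L
(1.340 mg/L = 1.340 mcg/mL)

1.34 mcg/mL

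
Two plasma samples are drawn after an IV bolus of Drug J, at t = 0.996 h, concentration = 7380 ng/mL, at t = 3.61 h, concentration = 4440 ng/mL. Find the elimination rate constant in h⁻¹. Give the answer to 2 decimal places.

0.19 h⁻¹

k = ln(C₁/C₂) / (t₂ − t₁) = ln(7380/4440) / (3.61 − 0.996)
  = 0.5081 / 2.614 = 0.1944 h⁻¹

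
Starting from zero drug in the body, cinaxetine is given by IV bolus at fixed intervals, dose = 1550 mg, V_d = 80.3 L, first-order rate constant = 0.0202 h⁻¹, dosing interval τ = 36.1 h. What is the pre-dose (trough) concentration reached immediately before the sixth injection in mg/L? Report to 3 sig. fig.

17.5 mg/L

C₀ per dose = Dose / Vd = 1550 / 80.3 = 19.30 mg/L
Fraction remaining after one interval: r = e^(−kτ) = e^(−0.02020 × 36.1) = 0.4823
Before dose 6, 5 doses have been given (aged 1τ, 2τ, 3τ, 4τ, 5τ).
C_trough = C₀ × (r + r² + … + r^5) = C₀ × r(1−r^5)/(1−r)
        = 19.30 × 0.4823 × (1 − 0.02610) / (1 − 0.4823) = 17.51 mg/L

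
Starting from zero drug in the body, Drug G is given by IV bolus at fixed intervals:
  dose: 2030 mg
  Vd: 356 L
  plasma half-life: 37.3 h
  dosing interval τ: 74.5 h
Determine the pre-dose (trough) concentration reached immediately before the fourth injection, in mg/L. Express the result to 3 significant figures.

C₀ per dose = Dose / Vd = 2030 / 356 = 5.702 mg/L
k = ln2 / t½ = 0.693147 / 37.3 = 0.01858 h⁻¹
Fraction remaining after one interval: r = e^(−kτ) = e^(−0.01858 × 74.5) = 0.2505
Before dose 4, 3 doses have been given (aged 1τ, 2τ, 3τ).
C_trough = C₀ × (r + r² + … + r^3) = C₀ × r(1−r^3)/(1−r)
        = 5.702 × 0.2505 × (1 − 0.01572) / (1 − 0.2505) = 1.876 mg/L

1.88 mg/L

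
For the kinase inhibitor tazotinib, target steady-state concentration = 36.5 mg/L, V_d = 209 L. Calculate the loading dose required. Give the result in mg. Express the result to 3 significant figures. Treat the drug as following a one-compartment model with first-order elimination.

LD = Css × Vd = 36.5 × 209 = 7629 mg

7630 mg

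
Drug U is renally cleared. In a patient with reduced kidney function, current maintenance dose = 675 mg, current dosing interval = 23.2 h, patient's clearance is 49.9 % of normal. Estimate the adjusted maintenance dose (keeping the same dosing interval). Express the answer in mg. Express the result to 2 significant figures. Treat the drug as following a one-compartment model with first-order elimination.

To keep the same average steady-state level, dosing rate must scale with clearance.
CL ratio = 49.9 / 100 = 0.4990
New dose (same interval) = 675 × 0.4990 = 336.8 mg

340 mg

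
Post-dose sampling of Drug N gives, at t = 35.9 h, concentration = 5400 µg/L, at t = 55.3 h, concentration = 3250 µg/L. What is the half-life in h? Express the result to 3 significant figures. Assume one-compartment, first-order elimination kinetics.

26.5 h

k = ln(C₁/C₂) / (t₂ − t₁) = ln(5400/3250) / (55.3 − 35.9)
  = 0.5077 / 19.40 = 0.02617 h⁻¹
t½ = ln2 / k = 0.693147 / 0.02617 = 26.49 h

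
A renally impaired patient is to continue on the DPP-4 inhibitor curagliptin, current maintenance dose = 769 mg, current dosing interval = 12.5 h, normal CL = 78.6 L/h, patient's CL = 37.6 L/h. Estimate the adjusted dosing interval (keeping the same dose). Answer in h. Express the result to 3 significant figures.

To keep the same average steady-state level, dosing rate must scale with clearance.
CL ratio = 37.6 / 78.6 = 0.4784
New interval (same dose) = 12.5 / 0.4784 = 26.13 h

26.1 h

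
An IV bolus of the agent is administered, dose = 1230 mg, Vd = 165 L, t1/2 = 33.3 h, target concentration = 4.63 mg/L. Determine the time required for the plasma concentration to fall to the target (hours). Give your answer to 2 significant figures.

C₀ = Dose / Vd = 1230 / 165 = 7.455 mg/L
k = ln2 / t½ = 0.693147 / 33.3 = 0.02082 h⁻¹
t = ln(C₀ / C) / k = ln(7.455 / 4.63) / 0.02082
  = ln(1.610) / 0.02082 = 0.4762 / 0.02082 = 22.87 h

23 h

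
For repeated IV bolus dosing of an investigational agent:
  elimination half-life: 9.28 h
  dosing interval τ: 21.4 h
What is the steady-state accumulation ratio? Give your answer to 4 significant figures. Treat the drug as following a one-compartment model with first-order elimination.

1.253

k = ln2 / t½ = 0.693147 / 9.28 = 0.07469 h⁻¹
e^(−kτ) = e^(−0.07469 × 21.4) = 0.2022
Accumulation ratio R = 1 / (1 − e^(−kτ)) = 1 / (1 − 0.2022) = 1.253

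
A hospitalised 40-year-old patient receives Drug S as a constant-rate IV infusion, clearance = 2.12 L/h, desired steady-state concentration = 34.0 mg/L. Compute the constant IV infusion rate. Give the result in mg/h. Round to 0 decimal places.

72 mg/h

At steady state, infusion rate R₀ = Css × CL = 34.0 × 2.120 = 72.08 mg/h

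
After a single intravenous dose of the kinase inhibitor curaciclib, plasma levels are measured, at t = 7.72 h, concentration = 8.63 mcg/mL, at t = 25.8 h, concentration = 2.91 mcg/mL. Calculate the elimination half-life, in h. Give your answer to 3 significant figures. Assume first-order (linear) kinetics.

k = ln(C₁/C₂) / (t₂ − t₁) = ln(8.63/2.91) / (25.8 − 7.72)
  = 1.087 / 18.08 = 0.06012 h⁻¹
t½ = ln2 / k = 0.693147 / 0.06012 = 11.53 h

11.5 h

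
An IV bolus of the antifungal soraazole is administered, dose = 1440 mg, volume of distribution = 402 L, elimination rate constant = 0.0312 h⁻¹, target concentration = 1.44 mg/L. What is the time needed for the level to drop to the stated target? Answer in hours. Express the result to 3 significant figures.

29.2 h

C₀ = Dose / Vd = 1440 / 402 = 3.582 mg/L
t = ln(C₀ / C) / k = ln(3.582 / 1.44) / 0.03120
  = ln(2.488) / 0.03120 = 0.9115 / 0.03120 = 29.21 h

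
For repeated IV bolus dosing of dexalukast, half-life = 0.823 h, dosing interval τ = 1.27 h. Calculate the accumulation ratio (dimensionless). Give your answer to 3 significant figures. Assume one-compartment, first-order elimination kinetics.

1.52

k = ln2 / t½ = 0.693147 / 0.823 = 0.8422 h⁻¹
e^(−kτ) = e^(−0.8422 × 1.27) = 0.3431
Accumulation ratio R = 1 / (1 − e^(−kτ)) = 1 / (1 − 0.3431) = 1.522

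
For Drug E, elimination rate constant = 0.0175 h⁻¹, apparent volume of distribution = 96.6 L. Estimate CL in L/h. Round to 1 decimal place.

1.7 L/h

CL = k × Vd = 0.0175 × 96.6 = 1.691 L/h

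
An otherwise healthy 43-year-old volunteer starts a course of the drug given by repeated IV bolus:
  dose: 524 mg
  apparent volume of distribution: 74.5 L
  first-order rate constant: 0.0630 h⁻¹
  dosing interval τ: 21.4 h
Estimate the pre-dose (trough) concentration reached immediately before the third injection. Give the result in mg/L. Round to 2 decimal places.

2.30 mg/L

C₀ per dose = Dose / Vd = 524 / 74.5 = 7.034 mg/L
Fraction remaining after one interval: r = e^(−kτ) = e^(−0.06300 × 21.4) = 0.2597
Before dose 3, 2 doses have been given (aged 1τ, 2τ).
C_trough = C₀ × (r + r²) = 7.034 × (0.2597 + 0.06744) = 2.301 mg/L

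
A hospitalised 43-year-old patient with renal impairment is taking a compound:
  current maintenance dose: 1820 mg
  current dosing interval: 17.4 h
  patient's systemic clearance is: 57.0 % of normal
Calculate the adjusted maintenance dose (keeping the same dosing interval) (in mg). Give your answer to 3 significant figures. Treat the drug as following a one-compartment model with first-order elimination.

To keep the same average steady-state level, dosing rate must scale with clearance.
CL ratio = 57.0 / 100 = 0.5700
New dose (same interval) = 1820 × 0.5700 = 1037 mg

1040 mg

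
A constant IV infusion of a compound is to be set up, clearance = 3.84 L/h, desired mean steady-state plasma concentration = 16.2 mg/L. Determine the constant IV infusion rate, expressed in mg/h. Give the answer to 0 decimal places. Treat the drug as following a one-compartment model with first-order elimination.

At steady state, infusion rate R₀ = Css × CL = 16.2 × 3.840 = 62.21 mg/h

62 mg/h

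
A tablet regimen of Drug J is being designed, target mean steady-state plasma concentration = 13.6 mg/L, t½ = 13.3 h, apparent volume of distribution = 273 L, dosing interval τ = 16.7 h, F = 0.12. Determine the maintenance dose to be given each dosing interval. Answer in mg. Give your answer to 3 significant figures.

k = ln2 / t½ = 0.693147 / 13.3 = 0.05212 h⁻¹
CL = k × Vd = 0.05212 × 273 = 14.23 L/h
At steady state, F × (Dose/τ) = Css × CL.
Dose = Css × CL × τ / F = 13.6 × 14.23 × 16.7 / 0.12 = 26930 mg

26900 mg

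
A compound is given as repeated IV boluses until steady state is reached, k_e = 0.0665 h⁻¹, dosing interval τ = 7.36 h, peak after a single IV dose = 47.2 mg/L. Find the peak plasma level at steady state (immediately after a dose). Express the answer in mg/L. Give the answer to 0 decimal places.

122 mg/L

e^(−kτ) = e^(−0.06650 × 7.36) = 0.6130
Accumulation ratio R = 1 / (1 − e^(−kτ)) = 1 / (1 − 0.6130) = 2.584
Steady-state peak = C₀ × R = 47.2 × 2.584 = 122.0 mg/L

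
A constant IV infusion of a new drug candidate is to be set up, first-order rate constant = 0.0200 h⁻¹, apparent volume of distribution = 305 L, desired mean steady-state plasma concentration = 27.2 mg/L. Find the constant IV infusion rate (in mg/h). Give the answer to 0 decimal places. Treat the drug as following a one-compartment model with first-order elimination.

CL = k × Vd = 0.02000 × 305 = 6.100 L/h
At steady state, infusion rate R₀ = Css × CL = 27.2 × 6.100 = 165.9 mg/h

166 mg/h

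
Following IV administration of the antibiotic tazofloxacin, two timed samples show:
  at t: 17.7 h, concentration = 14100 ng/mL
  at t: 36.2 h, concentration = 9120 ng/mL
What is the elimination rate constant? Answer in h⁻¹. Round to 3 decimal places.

k = ln(C₁/C₂) / (t₂ − t₁) = ln(14100/9120) / (36.2 − 17.7)
  = 0.4357 / 18.50 = 0.02355 h⁻¹

0.024 h⁻¹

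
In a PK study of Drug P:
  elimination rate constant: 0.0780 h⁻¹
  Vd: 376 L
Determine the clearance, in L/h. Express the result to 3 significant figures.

CL = k × Vd = 0.0780 × 376 = 29.33 L/h

29.3 L/h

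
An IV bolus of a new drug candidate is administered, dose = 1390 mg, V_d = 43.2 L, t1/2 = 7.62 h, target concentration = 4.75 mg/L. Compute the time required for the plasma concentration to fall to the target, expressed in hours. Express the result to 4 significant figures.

21.03 h

C₀ = Dose / Vd = 1390 / 43.2 = 32.18 mg/L
k = ln2 / t½ = 0.693147 / 7.62 = 0.09096 h⁻¹
t = ln(C₀ / C) / k = ln(32.18 / 4.75) / 0.09096
  = ln(6.775) / 0.09096 = 1.913 / 0.09096 = 21.03 h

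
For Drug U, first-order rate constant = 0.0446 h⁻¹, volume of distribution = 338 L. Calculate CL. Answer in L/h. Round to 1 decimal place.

15.1 L/h

CL = k × Vd = 0.0446 × 338 = 15.07 L/h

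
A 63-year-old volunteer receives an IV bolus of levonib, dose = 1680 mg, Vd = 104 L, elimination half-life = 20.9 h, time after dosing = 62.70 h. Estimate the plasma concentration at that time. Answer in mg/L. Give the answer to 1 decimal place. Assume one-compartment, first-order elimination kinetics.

2.0 mg/L

C₀ = Dose / Vd = 1680 / 104 = 16.15 mg/L
k = ln2 / t½ = 0.693147 / 20.9 = 0.03316 h⁻¹
t / t½ = 62.70 / 20.9 = 3 half-lives
C = C₀ × (1/2)^3 = 16.15 × 0.1250 = 2.019 mg/L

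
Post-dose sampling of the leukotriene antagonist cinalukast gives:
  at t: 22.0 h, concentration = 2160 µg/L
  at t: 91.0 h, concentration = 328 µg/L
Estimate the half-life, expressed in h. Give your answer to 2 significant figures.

k = ln(C₁/C₂) / (t₂ − t₁) = ln(2160/328) / (91.0 − 22.0)
  = 1.885 / 69.00 = 0.02732 h⁻¹
t½ = ln2 / k = 0.693147 / 0.02732 = 25.37 h

25 h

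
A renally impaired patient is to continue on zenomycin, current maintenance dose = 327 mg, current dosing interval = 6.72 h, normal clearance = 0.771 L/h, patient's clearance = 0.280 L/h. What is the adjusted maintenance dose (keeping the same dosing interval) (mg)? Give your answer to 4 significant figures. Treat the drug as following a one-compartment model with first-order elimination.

To keep the same average steady-state level, dosing rate must scale with clearance.
CL ratio = 0.280 / 0.771 = 0.3632
New dose (same interval) = 327 × 0.3632 = 118.8 mg

118.8 mg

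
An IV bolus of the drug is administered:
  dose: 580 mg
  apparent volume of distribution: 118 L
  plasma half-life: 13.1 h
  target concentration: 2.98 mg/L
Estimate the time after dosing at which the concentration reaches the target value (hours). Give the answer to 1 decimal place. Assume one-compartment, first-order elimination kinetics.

C₀ = Dose / Vd = 580.0 / 118 = 4.915 mg/L
k = ln2 / t½ = 0.693147 / 13.1 = 0.05291 h⁻¹
t = ln(C₀ / C) / k = ln(4.915 / 2.98) / 0.05291
  = ln(1.649) / 0.05291 = 0.5002 / 0.05291 = 9.454 h

9.5 h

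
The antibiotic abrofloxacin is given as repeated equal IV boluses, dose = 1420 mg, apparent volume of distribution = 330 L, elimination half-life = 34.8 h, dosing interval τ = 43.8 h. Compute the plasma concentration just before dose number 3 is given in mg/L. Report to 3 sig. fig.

C₀ per dose = Dose / Vd = 1420 / 330 = 4.303 mg/L
k = ln2 / t½ = 0.693147 / 34.8 = 0.01992 h⁻¹
Fraction remaining after one interval: r = e^(−kτ) = e^(−0.01992 × 43.8) = 0.4179
Before dose 3, 2 doses have been given (aged 1τ, 2τ).
C_trough = C₀ × (r + r²) = 4.303 × (0.4179 + 0.1746) = 2.550 mg/L

2.55 mg/L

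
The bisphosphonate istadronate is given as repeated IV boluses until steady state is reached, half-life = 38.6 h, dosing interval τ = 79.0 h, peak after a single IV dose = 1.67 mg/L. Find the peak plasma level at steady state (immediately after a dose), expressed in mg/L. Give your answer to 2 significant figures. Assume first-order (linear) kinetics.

2.2 mg/L

k = ln2 / t½ = 0.693147 / 38.6 = 0.01796 h⁻¹
e^(−kτ) = e^(−0.01796 × 79.0) = 0.2420
Accumulation ratio R = 1 / (1 − e^(−kτ)) = 1 / (1 − 0.2420) = 1.319
Steady-state peak = C₀ × R = 1.67 × 1.319 = 2.203 mg/L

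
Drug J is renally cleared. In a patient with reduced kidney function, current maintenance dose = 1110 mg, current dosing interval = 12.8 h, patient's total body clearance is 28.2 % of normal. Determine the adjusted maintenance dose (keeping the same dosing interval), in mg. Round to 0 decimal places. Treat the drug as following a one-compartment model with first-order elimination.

313 mg

To keep the same average steady-state level, dosing rate must scale with clearance.
CL ratio = 28.2 / 100 = 0.2820
New dose (same interval) = 1110 × 0.2820 = 313.0 mg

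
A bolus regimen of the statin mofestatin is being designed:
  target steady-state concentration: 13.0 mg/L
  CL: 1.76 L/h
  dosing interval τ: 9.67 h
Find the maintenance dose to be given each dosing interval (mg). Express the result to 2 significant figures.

220 mg

At steady state, Dose/τ = Css × CL.
Dose = Css × CL × τ = 13.0 × 1.760 × 9.67 = 221.2 mg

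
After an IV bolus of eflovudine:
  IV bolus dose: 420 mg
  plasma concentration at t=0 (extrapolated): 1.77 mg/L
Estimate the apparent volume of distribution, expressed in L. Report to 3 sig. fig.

237 L

Vd = Dose / C₀ = 420.0 / 1.77 = 237.3 L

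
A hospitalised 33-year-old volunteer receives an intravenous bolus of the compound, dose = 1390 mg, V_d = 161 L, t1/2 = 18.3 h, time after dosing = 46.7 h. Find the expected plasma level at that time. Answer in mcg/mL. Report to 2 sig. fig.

C₀ = Dose / Vd = 1390 / 161 = 8.634 mg/L
k = ln2 / t½ = 0.693147 / 18.3 = 0.03788 h⁻¹
C = C₀ · e^(−k·t) = 8.634 × e^(−0.03788 × 46.7)
  = 8.634 × 0.1705 = 1.472 mg/L
(1.472 mg/L = 1.472 mcg/mL)

1.5 mcg/mL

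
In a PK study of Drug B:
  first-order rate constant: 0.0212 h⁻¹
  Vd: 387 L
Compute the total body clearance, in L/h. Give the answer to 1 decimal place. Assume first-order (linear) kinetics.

CL = k × Vd = 0.0212 × 387 = 8.204 L/h

8.2 L/h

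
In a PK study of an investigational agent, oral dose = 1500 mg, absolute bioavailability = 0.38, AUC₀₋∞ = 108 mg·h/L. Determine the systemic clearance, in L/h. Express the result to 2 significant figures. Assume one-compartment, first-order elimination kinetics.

CL = F·Dose / AUC = 0.38 × 1500 / 108 = 5.278 L/h

5.3 L/h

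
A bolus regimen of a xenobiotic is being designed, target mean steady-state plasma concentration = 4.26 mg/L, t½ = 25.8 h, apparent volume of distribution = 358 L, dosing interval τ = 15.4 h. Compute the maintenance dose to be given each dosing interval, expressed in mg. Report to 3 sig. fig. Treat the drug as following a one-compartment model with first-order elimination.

631 mg

k = ln2 / t½ = 0.693147 / 25.8 = 0.02687 h⁻¹
CL = k × Vd = 0.02687 × 358 = 9.619 L/h
At steady state, Dose/τ = Css × CL.
Dose = Css × CL × τ = 4.26 × 9.619 × 15.4 = 631.0 mg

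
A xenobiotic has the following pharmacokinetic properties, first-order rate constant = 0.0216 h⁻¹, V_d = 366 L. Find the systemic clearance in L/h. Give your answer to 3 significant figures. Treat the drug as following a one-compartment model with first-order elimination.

7.91 L/h

CL = k × Vd = 0.0216 × 366 = 7.906 L/h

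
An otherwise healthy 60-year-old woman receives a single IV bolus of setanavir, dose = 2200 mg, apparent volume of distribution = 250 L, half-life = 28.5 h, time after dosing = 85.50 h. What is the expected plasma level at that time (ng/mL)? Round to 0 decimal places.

1100 ng/mL

C₀ = Dose / Vd = 2200 / 250 = 8.800 mg/L
k = ln2 / t½ = 0.693147 / 28.5 = 0.02432 h⁻¹
t / t½ = 85.50 / 28.5 = 3 half-lives
C = C₀ × (1/2)^3 = 8.800 × 0.1250 = 1.100 mg/L
Convert: 1.100 mg/L × 1000 = 1100 ng/mL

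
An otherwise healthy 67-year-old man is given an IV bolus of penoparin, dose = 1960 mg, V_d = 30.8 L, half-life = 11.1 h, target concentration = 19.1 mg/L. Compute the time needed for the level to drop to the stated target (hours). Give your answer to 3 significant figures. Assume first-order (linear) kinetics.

C₀ = Dose / Vd = 1960 / 30.8 = 63.64 mg/L
k = ln2 / t½ = 0.693147 / 11.1 = 0.06245 h⁻¹
t = ln(C₀ / C) / k = ln(63.64 / 19.1) / 0.06245
  = ln(3.332) / 0.06245 = 1.204 / 0.06245 = 19.28 h

19.3 h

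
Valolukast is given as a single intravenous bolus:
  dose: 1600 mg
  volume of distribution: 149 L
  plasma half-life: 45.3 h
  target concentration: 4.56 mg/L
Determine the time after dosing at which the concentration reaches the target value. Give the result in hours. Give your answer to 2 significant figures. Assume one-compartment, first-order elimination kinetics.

C₀ = Dose / Vd = 1600 / 149 = 10.74 mg/L
k = ln2 / t½ = 0.693147 / 45.3 = 0.01530 h⁻¹
t = ln(C₀ / C) / k = ln(10.74 / 4.56) / 0.01530
  = ln(2.355) / 0.01530 = 0.8565 / 0.01530 = 55.98 h

56 h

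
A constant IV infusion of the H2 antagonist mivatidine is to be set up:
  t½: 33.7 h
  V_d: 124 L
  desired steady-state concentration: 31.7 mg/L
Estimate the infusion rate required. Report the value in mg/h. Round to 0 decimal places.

k = ln2 / t½ = 0.693147 / 33.7 = 0.02057 h⁻¹
CL = k × Vd = 0.02057 × 124 = 2.551 L/h
At steady state, infusion rate R₀ = Css × CL = 31.7 × 2.551 = 80.87 mg/h

81 mg/h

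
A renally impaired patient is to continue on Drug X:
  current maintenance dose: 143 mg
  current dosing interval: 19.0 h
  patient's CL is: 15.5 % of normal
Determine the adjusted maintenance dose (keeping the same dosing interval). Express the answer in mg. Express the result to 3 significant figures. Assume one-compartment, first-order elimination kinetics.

22.2 mg

To keep the same average steady-state level, dosing rate must scale with clearance.
CL ratio = 15.5 / 100 = 0.1550
New dose (same interval) = 143 × 0.1550 = 22.17 mg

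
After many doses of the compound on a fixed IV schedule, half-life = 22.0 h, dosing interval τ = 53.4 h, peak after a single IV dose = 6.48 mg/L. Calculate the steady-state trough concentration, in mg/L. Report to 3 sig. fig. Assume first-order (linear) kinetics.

1.48 mg/L

k = ln2 / t½ = 0.693147 / 22.0 = 0.03151 h⁻¹
e^(−kτ) = e^(−0.03151 × 53.4) = 0.1859
Accumulation ratio R = 1 / (1 − e^(−kτ)) = 1 / (1 − 0.1859) = 1.228
Steady-state trough = C₀ × R × e^(−kτ) = 6.48 × 1.228 × 0.1859 = 1.479 mg/L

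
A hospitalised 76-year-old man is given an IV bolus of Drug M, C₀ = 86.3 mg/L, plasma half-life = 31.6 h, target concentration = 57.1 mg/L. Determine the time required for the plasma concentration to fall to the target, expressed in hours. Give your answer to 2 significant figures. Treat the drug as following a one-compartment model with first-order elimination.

19 h

k = ln2 / t½ = 0.693147 / 31.6 = 0.02194 h⁻¹
t = ln(C₀ / C) / k = ln(86.30 / 57.1) / 0.02194
  = ln(1.511) / 0.02194 = 0.4128 / 0.02194 = 18.81 h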